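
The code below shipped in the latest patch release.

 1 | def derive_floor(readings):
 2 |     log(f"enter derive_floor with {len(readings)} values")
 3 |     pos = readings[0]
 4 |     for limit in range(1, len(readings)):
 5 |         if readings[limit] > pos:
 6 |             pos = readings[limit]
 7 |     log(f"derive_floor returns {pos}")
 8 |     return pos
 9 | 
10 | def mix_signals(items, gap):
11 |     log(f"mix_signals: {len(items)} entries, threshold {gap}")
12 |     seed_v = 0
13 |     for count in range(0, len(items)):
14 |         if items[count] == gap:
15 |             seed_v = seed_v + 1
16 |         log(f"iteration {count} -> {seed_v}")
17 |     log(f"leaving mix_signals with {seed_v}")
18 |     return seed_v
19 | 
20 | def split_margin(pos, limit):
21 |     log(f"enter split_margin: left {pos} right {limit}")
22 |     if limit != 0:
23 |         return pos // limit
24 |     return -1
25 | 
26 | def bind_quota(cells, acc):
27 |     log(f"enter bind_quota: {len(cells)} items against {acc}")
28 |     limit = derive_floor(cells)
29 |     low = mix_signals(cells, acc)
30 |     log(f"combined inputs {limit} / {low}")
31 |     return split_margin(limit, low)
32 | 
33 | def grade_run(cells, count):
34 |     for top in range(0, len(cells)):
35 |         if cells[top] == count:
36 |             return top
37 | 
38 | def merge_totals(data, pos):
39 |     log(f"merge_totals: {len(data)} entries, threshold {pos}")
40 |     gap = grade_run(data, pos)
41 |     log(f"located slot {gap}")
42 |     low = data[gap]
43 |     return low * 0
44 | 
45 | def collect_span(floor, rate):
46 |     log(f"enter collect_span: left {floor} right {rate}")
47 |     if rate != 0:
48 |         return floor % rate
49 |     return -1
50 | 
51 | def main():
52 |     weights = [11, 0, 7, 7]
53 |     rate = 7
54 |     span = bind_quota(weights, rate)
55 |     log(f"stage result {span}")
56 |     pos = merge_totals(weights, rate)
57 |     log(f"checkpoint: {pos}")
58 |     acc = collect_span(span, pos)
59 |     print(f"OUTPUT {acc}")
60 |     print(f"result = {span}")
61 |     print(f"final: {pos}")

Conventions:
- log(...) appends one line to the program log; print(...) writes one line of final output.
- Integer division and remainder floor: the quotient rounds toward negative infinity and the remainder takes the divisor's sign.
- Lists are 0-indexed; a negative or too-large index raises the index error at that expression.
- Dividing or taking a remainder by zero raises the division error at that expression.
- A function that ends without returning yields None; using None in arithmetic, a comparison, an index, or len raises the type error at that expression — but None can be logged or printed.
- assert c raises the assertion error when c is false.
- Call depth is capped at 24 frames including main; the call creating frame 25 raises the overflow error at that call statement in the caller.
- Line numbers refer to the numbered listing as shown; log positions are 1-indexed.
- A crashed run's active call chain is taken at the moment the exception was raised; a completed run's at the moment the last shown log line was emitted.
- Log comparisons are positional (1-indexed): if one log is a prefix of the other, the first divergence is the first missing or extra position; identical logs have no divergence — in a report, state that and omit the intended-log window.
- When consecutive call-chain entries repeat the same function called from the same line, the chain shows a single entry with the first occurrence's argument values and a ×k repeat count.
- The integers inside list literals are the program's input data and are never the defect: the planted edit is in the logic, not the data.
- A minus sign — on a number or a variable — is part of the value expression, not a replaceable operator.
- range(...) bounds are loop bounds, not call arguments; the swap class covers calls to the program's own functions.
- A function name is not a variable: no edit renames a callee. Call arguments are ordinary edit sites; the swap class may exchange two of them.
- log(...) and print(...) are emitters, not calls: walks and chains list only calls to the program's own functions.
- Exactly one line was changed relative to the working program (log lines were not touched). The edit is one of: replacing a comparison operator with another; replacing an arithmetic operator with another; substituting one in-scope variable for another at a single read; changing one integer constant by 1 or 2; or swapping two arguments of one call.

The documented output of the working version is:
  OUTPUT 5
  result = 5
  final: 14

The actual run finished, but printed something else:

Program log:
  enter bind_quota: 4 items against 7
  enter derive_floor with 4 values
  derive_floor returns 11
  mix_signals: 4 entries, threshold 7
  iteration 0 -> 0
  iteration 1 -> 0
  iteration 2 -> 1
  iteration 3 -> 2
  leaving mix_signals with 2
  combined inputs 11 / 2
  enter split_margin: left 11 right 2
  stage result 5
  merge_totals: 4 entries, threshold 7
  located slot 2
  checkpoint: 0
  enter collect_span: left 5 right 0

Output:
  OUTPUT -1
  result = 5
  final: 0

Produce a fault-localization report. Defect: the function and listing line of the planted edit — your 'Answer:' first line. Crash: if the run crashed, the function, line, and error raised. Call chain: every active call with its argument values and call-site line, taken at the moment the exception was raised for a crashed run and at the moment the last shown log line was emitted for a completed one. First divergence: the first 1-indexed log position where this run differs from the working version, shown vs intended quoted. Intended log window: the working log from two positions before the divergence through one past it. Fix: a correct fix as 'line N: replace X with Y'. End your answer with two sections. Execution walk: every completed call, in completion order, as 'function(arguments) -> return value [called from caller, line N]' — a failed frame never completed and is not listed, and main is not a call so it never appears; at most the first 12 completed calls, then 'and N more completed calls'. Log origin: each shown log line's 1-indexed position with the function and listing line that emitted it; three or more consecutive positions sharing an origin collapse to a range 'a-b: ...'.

Answer: the defect is in merge_totals at line 43.
Core observation: The log first diverges at position 15: the faulty run prints 'checkpoint: 0' where the working version prints 'checkpoint: 14'.
Call chain: main -> collect_span(5, 0) (called at line 58).
First divergence: position 15 — shown 'checkpoint: 0', intended 'checkpoint: 14'.
Intended log window:
  13: merge_totals: 4 entries, threshold 7
  14: located slot 2
  15: checkpoint: 14
  16: enter collect_span: left 5 right 14
Execution walk:
  derive_floor([11, 0, 7, 7]) -> 11  [called from bind_quota, line 28]
  mix_signals([11, 0, 7, 7], 7) -> 2  [called from bind_quota, line 29]
  split_margin(11, 2) -> 5  [called from bind_quota, line 31]
  bind_quota([11, 0, 7, 7], 7) -> 5  [called from main, line 54]
  grade_run([11, 0, 7, 7], 7) -> 2  [called from merge_totals, line 40]
  merge_totals([11, 0, 7, 7], 7) -> 0  [called from main, line 56]
  collect_span(5, 0) -> -1  [called from main, line 58]
Log origin:
  1: emitted by bind_quota (line 27)
  2: emitted by derive_floor (line 2)
  3: emitted by derive_floor (line 7)
  4: emitted by mix_signals (line 11)
  5-8: emitted by mix_signals (line 16)
  9: emitted by mix_signals (line 17)
  10: emitted by bind_quota (line 30)
  11: emitted by split_margin (line 21)
  12: emitted by main (line 55)
  13: emitted by merge_totals (line 39)
  14: emitted by merge_totals (line 41)
  15: emitted by main (line 57)
  16: emitted by collect_span (line 46)
A correct fix: line 43: replace `0` with `2`.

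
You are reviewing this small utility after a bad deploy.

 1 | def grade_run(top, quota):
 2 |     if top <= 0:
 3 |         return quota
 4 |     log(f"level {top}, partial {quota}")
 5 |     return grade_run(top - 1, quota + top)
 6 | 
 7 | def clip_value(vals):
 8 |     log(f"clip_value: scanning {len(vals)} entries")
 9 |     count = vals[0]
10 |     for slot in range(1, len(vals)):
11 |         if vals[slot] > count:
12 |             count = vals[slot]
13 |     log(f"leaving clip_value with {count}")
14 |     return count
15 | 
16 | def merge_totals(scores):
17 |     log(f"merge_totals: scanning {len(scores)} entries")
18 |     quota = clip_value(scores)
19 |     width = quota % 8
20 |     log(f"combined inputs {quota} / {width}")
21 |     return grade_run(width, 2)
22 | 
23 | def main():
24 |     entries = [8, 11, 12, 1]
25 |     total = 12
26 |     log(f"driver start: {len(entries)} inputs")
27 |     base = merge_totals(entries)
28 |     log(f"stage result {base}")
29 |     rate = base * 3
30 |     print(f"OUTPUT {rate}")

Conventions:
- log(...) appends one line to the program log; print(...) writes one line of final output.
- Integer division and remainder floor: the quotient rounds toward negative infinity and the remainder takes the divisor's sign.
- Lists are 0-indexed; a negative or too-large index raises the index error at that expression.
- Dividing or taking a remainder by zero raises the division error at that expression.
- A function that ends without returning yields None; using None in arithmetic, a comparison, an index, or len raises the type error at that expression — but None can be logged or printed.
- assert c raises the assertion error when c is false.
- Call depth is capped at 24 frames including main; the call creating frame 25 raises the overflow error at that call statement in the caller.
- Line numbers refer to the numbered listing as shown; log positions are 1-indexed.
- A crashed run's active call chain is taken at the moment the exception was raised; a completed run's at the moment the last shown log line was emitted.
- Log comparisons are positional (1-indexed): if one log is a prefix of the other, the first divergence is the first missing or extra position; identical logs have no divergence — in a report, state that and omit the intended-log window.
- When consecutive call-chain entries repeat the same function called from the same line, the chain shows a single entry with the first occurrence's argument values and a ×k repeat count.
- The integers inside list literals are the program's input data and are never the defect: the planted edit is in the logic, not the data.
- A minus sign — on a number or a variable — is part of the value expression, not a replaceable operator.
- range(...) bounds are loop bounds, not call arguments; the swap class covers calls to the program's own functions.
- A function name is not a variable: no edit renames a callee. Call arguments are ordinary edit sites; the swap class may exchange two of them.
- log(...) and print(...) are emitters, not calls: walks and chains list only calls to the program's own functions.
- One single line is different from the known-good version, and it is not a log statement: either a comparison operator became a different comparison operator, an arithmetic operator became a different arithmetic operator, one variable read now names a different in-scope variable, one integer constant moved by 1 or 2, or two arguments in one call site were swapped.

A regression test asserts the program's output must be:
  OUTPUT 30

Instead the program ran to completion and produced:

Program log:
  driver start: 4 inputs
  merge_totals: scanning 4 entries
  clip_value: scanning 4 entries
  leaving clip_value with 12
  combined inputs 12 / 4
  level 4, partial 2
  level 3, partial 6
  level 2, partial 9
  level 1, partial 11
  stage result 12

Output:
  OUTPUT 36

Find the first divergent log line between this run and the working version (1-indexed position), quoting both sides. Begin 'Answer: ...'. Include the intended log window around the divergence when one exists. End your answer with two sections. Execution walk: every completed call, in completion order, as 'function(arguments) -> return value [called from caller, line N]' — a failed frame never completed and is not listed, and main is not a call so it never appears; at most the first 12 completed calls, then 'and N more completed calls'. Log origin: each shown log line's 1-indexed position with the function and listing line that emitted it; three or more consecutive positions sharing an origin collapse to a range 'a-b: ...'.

Answer: position 6; shown 'level 4, partial 2' vs intended 'level 4, partial 0'.
Intended log window:
  4: leaving clip_value with 12
  5: combined inputs 12 / 4
  6: level 4, partial 0
  7: level 3, partial 4
Execution walk:
  clip_value([8, 11, 12, 1]) -> 12  [called from merge_totals, line 18]
  grade_run(0, 12) -> 12  [called from grade_run, line 5]
  grade_run(1, 11) -> 12  [called from grade_run, line 5]
  grade_run(2, 9) -> 12  [called from grade_run, line 5]
  grade_run(3, 6) -> 12  [called from grade_run, line 5]
  grade_run(4, 2) -> 12  [called from merge_totals, line 21]
  merge_totals([8, 11, 12, 1]) -> 12  [called from main, line 27]
Origin of each log line:
  1: emitted by main (line 26)
  2: emitted by merge_totals (line 17)
  3: emitted by clip_value (line 8)
  4: emitted by clip_value (line 13)
  5: emitted by merge_totals (line 20)
  6-9: emitted by grade_run (line 4)
  10: emitted by main (line 28)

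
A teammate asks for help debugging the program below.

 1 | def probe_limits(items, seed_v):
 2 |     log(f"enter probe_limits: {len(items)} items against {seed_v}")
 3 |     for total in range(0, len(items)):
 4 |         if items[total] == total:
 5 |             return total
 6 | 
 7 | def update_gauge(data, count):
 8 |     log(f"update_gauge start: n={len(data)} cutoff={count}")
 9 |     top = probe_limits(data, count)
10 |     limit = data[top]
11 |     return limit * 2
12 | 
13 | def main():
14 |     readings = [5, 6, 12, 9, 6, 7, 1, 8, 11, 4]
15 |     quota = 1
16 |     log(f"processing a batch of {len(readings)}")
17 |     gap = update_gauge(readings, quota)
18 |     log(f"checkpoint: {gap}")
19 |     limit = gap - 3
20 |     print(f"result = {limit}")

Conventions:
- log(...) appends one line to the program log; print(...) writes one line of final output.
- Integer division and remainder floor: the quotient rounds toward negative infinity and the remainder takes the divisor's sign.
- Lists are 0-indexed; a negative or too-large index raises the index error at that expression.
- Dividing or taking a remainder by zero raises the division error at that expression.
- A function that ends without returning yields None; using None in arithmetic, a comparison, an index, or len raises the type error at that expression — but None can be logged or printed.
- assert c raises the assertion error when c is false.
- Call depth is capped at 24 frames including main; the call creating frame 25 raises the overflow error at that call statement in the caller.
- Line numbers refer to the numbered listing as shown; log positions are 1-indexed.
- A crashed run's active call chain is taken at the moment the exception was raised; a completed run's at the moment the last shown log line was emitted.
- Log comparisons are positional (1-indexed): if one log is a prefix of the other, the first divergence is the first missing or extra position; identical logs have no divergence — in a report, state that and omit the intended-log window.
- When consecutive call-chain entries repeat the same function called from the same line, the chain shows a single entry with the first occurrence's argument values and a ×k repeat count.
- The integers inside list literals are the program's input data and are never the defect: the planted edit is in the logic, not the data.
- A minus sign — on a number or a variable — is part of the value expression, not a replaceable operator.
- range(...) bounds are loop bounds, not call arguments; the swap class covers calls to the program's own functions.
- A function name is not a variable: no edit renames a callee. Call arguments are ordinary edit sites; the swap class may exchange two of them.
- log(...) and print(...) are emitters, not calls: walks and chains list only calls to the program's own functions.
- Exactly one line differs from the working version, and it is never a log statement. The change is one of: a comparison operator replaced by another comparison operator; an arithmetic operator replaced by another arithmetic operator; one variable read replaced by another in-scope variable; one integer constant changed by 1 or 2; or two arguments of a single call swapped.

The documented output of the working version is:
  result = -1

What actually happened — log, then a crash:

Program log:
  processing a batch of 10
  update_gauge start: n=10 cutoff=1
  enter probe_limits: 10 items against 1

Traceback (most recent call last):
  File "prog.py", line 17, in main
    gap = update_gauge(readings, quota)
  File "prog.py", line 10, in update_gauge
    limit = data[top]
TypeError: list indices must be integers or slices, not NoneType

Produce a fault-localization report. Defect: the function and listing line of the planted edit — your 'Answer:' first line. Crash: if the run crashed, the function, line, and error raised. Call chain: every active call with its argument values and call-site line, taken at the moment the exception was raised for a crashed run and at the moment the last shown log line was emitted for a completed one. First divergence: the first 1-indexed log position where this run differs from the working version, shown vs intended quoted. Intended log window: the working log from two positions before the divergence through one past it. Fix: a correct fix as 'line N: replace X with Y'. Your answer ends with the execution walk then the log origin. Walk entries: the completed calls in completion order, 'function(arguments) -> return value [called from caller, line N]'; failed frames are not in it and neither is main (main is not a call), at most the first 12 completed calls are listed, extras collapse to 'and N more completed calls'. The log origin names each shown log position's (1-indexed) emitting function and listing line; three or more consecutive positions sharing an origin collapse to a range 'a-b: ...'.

Answer: the defect is in probe_limits at line 4.
The tell: The shown log is a 3-line prefix of the intended one, whose next entry is 'checkpoint: 2'.
Crash: update_gauge, line 10, TypeError.
Call chain: main -> update_gauge([5, 6, 12, 9, 6, 7, 1, 8, 11, 4], 1) (called at line 17).
First divergence: position 4 — the faulty run's log ends after 3 lines; the working version continues with 'checkpoint: 2'.
Intended log window:
  2: update_gauge start: n=10 cutoff=1
  3: enter probe_limits: 10 items against 1
  4: checkpoint: 2
Execution walk:
  probe_limits([5, 6, 12, 9, 6, 7, 1, 8, 11, 4], 1) -> None  [called from update_gauge, line 9]
Log origin:
  1: logged in main at line 16
  2: logged in update_gauge at line 8
  3: logged in probe_limits at line 2
A correct fix: line 4: replace `items[total] == total` with `items[total] == seed_v`.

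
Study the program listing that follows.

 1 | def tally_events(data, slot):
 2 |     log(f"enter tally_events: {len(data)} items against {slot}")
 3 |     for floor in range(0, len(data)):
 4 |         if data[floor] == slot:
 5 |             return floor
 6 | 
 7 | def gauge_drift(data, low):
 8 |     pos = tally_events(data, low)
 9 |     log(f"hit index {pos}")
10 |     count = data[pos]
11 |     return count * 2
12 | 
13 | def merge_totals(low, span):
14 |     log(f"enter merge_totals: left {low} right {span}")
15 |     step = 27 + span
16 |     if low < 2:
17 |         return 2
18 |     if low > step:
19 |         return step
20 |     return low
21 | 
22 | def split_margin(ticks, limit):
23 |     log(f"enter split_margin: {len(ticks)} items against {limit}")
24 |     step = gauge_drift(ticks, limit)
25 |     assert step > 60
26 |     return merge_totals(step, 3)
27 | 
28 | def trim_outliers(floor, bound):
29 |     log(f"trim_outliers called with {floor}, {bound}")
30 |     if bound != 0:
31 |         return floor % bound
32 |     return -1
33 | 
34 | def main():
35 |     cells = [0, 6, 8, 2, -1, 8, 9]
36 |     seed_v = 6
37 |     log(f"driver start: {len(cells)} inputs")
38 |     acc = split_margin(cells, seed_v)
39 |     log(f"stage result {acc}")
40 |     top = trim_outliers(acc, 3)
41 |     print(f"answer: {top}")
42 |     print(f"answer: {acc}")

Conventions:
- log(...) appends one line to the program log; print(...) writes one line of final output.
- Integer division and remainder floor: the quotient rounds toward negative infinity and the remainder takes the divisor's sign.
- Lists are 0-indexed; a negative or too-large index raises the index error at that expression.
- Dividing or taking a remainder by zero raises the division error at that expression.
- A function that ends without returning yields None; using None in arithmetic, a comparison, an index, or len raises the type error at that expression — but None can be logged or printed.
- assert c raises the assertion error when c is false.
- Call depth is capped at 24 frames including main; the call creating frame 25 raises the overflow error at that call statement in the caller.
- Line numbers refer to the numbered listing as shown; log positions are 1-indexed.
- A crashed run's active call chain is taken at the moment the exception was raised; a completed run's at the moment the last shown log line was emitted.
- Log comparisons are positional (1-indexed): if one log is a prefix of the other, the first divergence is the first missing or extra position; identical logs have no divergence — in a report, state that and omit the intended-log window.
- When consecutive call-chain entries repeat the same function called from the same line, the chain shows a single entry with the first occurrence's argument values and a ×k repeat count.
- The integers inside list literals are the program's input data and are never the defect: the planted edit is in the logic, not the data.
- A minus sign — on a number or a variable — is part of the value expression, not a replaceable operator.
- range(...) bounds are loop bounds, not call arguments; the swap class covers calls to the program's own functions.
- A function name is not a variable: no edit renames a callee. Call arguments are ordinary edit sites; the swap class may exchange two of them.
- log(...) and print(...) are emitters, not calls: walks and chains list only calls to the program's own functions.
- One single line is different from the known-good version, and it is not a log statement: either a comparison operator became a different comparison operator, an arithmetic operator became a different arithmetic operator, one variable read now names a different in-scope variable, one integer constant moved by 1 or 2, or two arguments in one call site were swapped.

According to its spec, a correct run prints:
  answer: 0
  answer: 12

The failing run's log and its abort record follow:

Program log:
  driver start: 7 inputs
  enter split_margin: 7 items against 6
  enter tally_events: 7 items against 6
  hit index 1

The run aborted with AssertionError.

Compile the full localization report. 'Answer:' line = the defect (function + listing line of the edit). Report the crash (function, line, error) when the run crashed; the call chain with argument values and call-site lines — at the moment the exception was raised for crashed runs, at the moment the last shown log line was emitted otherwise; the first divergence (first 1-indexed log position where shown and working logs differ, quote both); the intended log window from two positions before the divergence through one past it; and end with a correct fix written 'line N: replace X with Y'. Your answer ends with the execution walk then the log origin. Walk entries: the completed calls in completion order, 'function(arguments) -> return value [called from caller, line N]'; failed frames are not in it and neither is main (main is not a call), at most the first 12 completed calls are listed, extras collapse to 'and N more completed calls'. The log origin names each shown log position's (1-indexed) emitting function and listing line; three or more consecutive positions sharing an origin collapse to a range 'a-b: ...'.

Answer: the defect is in split_margin at line 25.
Key fact: The faulty run's log stops after 4 lines; the working version's next line would be 'enter merge_totals: left 12 right 3'.
Crash: split_margin, line 25, AssertionError.
Call chain: main -> split_margin([0, 6, 8, 2, -1, 8, 9], 6) (called at line 38).
First divergence: position 5 — the faulty run's log ends after 4 lines; the working version continues with 'enter merge_totals: left 12 right 3'.
Intended log window:
  3: enter tally_events: 7 items against 6
  4: hit index 1
  5: enter merge_totals: left 12 right 3
  6: stage result 12
Execution walk:
  tally_events([0, 6, 8, 2, -1, 8, 9], 6) -> 1  [called from gauge_drift, line 8]
  gauge_drift([0, 6, 8, 2, -1, 8, 9], 6) -> 12  [called from split_margin, line 24]
Log line origins:
  1: emitted by main (line 37)
  2: emitted by split_margin (line 23)
  3: emitted by tally_events (line 2)
  4: emitted by gauge_drift (line 9)
A correct fix: line 25: replace `>` with `<=`.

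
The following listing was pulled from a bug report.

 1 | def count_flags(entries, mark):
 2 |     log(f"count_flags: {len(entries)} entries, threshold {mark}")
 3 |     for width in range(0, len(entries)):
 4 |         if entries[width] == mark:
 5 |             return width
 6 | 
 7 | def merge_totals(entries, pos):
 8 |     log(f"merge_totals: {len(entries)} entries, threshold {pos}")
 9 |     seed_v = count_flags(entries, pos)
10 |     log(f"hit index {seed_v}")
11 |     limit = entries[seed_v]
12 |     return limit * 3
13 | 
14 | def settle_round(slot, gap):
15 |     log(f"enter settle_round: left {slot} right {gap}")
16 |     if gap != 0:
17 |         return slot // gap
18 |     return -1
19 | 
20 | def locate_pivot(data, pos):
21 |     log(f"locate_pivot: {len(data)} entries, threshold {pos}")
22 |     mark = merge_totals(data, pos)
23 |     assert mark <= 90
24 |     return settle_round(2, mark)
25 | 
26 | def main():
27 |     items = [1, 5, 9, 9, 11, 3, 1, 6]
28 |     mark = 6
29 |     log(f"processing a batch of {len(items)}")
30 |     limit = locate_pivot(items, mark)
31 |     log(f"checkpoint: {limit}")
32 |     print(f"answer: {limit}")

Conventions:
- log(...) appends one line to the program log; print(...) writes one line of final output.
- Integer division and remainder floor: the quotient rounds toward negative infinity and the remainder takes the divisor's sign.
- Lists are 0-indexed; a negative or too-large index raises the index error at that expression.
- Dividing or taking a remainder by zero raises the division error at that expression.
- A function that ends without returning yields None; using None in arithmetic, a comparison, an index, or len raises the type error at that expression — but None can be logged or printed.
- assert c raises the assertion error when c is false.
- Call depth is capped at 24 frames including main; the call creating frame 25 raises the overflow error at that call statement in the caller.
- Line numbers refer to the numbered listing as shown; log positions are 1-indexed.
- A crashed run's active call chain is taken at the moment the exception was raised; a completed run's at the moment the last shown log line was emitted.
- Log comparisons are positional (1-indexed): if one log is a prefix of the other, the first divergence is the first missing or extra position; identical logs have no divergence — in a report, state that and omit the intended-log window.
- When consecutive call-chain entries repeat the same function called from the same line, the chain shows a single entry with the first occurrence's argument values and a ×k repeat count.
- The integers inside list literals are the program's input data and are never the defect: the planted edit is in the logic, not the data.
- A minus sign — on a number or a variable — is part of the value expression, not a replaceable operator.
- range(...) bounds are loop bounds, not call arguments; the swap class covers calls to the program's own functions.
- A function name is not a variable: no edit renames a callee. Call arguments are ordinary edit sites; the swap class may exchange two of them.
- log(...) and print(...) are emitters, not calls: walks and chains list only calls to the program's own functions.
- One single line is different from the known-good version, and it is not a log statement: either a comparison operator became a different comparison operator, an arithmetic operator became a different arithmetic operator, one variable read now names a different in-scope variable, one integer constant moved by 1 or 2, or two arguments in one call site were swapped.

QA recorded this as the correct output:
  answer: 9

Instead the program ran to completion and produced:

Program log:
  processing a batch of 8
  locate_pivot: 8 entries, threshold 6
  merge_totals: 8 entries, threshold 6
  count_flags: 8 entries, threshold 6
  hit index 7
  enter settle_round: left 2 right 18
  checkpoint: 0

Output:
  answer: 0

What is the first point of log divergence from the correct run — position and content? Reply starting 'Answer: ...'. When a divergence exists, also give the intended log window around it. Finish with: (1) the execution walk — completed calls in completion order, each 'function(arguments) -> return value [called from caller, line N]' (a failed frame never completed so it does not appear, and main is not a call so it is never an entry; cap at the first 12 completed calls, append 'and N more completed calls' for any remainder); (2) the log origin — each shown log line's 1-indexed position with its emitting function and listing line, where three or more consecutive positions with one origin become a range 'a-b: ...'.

Answer: position 6; shown 'enter settle_round: left 2 right 18' vs intended 'enter settle_round: left 18 right 2'.
Intended log window:
  4: count_flags: 8 entries, threshold 6
  5: hit index 7
  6: enter settle_round: left 18 right 2
  7: checkpoint: 9
Execution walk:
  count_flags([1, 5, 9, 9, 11, 3, 1, 6], 6) -> 7  [called from merge_totals, line 9]
  merge_totals([1, 5, 9, 9, 11, 3, 1, 6], 6) -> 18  [called from locate_pivot, line 22]
  settle_round(2, 18) -> 0  [called from locate_pivot, line 24]
  locate_pivot([1, 5, 9, 9, 11, 3, 1, 6], 6) -> 0  [called from main, line 30]
Origin of each log line:
  1 — main, line 29
  2 — locate_pivot, line 21
  3 — merge_totals, line 8
  4 — count_flags, line 2
  5 — merge_totals, line 10
  6 — settle_round, line 15
  7 — main, line 31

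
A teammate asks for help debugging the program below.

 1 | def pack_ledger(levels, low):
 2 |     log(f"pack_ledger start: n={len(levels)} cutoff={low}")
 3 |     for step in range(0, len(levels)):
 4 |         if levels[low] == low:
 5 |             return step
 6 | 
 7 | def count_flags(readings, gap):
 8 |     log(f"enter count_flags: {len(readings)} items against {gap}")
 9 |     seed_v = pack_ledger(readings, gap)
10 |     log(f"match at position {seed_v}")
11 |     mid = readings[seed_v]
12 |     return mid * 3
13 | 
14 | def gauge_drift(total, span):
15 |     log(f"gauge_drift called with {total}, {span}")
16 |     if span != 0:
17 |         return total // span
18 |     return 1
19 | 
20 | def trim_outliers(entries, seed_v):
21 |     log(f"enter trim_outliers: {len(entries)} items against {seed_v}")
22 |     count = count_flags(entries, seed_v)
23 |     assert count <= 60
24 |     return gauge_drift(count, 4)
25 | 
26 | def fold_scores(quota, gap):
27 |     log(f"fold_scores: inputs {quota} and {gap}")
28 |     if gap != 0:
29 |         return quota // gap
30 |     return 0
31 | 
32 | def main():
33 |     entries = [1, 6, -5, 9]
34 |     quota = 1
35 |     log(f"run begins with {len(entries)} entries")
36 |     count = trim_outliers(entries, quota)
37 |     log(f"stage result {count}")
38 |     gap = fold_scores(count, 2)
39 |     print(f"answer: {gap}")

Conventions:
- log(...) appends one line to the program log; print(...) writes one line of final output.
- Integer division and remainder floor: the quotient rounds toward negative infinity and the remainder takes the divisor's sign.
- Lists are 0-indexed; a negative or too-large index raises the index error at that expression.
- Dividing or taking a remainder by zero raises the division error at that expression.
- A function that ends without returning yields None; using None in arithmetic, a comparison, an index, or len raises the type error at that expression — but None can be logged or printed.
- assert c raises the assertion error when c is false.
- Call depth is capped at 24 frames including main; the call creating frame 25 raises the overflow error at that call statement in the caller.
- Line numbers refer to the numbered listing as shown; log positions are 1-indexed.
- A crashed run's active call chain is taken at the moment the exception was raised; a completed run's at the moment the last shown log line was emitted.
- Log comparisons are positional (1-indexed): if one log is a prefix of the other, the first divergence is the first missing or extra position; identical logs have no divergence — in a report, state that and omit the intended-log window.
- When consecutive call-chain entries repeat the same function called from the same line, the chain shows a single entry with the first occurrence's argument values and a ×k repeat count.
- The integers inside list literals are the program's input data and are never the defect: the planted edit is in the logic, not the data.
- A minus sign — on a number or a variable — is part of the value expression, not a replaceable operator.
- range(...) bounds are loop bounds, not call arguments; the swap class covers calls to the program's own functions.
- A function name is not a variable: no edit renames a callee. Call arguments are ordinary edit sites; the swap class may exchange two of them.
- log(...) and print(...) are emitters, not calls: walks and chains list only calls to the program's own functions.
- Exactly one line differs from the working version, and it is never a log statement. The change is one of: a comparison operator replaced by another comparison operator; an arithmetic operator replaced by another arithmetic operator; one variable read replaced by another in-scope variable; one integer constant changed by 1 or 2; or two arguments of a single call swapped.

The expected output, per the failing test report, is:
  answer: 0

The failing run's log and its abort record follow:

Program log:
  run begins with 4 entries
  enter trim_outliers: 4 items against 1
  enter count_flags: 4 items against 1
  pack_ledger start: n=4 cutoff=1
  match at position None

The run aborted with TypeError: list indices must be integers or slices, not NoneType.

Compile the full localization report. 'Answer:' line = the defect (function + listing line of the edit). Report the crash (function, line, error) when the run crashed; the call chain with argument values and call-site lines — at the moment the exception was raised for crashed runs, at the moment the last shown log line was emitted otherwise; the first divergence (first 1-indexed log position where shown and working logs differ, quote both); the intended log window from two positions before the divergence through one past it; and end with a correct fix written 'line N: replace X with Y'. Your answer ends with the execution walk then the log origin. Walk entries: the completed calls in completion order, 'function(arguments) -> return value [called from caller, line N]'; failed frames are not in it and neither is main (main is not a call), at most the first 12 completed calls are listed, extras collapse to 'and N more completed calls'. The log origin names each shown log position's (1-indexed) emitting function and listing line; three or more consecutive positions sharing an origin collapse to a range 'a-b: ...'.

Answer: the defect is in pack_ledger at line 4.
Core observation: Log line 5 is where behavior first shows: 'match at position None' appears instead of 'match at position 0'.
Crash: count_flags, line 11, TypeError.
Call chain: main -> trim_outliers([1, 6, -5, 9], 1) (called at line 36) -> count_flags([1, 6, -5, 9], 1) (called at line 22).
First divergence: at position 5 the run shows 'match at position None' where the working version logs 'match at position 0'.
Intended log window:
  3: enter count_flags: 4 items against 1
  4: pack_ledger start: n=4 cutoff=1
  5: match at position 0
  6: gauge_drift called with 3, 4
Execution walk:
  pack_ledger([1, 6, -5, 9], 1) -> None  [called from count_flags, line 9]
Log origins:
  1: from main, line 35
  2: from trim_outliers, line 21
  3: from count_flags, line 8
  4: from pack_ledger, line 2
  5: from count_flags, line 10
A correct fix: line 4: replace `levels[low]` with `levels[step]`.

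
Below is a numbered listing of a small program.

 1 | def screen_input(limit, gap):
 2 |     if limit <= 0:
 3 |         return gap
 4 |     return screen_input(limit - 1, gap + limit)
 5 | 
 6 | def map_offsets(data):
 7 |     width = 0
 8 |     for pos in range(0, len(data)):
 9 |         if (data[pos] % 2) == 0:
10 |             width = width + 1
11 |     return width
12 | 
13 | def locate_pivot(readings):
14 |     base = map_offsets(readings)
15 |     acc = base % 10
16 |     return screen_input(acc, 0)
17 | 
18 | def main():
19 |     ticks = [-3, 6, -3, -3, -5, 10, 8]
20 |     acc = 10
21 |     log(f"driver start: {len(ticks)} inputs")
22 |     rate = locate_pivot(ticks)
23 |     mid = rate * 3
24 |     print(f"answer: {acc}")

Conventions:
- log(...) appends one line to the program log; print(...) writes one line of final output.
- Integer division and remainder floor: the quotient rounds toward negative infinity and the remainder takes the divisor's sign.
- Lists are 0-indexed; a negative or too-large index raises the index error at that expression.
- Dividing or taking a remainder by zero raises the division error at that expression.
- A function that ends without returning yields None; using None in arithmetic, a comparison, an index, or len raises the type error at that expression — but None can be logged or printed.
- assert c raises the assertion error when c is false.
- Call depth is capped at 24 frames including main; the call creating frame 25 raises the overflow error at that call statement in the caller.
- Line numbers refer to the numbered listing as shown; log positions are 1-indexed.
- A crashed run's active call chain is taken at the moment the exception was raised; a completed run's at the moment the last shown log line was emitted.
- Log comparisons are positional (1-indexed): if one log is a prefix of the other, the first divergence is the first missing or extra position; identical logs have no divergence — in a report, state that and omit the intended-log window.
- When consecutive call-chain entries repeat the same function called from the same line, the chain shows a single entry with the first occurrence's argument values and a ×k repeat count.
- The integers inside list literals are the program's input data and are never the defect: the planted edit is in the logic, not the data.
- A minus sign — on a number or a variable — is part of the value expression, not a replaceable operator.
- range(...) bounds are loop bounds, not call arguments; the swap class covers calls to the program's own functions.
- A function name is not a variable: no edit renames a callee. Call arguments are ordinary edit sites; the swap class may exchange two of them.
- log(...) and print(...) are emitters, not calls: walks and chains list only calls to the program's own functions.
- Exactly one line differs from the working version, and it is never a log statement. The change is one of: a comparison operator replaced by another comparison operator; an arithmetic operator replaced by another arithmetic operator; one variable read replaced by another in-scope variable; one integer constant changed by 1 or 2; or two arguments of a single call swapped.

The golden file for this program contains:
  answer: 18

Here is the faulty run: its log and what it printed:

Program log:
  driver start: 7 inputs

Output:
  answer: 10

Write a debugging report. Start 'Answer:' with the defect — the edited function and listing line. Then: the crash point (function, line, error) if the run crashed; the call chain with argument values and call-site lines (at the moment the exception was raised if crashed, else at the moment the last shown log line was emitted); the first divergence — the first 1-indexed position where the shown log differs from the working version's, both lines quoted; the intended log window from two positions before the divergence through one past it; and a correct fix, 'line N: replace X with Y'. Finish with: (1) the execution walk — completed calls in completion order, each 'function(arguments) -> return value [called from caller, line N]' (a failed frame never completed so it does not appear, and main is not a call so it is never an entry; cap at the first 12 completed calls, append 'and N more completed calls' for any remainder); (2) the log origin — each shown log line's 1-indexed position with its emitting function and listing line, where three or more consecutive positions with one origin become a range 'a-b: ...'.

Answer: the defect is in main at line 24.
Key observation: Every logged value matches the working version; the printed result is what differs.
Call chain: main.
First divergence: none — the logs agree in full.
Execution walk:
  map_offsets([-3, 6, -3, -3, -5, 10, 8]) -> 3  [called from locate_pivot, line 14]
  screen_input(0, 6) -> 6  [called from screen_input, line 4]
  screen_input(1, 5) -> 6  [called from screen_input, line 4]
  screen_input(2, 3) -> 6  [called from screen_input, line 4]
  screen_input(3, 0) -> 6  [called from locate_pivot, line 16]
  locate_pivot([-3, 6, -3, -3, -5, 10, 8]) -> 6  [called from main, line 22]
Log origins:
  1: from main, line 21
A correct fix: line 24: replace `acc` with `mid`.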